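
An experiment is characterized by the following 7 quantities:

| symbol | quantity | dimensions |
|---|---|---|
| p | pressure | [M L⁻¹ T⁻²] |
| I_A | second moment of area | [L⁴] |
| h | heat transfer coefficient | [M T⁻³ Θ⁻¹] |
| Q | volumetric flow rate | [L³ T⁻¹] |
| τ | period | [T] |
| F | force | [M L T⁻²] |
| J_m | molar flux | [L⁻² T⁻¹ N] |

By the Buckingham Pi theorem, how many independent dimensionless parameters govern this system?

There are 7 variables and 5 base dimensions (M, L, T, Θ, N).
The dimension matrix has rank 5.
Independent dimensionless groups: 7 − 5 = 2.

2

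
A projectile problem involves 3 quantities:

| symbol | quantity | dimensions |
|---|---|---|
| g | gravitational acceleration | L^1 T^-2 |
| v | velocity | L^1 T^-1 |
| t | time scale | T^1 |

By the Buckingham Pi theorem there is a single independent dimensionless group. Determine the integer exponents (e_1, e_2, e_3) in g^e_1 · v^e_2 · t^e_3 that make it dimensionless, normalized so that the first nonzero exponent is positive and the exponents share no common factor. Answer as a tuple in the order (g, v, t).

(1, -1, 1)

L: e_1·(1) + e_2·(1) + e_3·(0) = 0
T: e_1·(-2) + e_2·(-1) + e_3·(1) = 0
Solving this homogeneous linear system for the smallest-integer solution (first nonzero entry positive) gives (1, -1, 1).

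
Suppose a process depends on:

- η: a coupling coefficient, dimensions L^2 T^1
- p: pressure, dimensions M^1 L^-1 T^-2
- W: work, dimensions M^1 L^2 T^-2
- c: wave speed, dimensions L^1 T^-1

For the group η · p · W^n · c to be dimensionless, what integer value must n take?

-1

Balance the M exponent: (1)·n from W, plus (0) + (1) + (0) = 1 from the rest, must sum to zero.
n + 1 = 0, so n = -1.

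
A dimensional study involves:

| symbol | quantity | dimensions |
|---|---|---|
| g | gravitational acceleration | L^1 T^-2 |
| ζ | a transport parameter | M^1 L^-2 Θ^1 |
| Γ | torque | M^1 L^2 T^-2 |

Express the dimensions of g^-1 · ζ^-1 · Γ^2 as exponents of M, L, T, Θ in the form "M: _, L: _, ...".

M: 1, L: 5, T: -2, Θ: -1

Collect each base-dimension exponent across the product:
  M: −(0) − (1) + 2·(1) = 1
  L: −(1) − (-2) + 2·(2) = 5
  T: −(-2) − (0) + 2·(-2) = -2
  Θ: −(0) − (1) + 2·(0) = -1
So the dimensions are [M L⁵ T⁻² Θ⁻¹].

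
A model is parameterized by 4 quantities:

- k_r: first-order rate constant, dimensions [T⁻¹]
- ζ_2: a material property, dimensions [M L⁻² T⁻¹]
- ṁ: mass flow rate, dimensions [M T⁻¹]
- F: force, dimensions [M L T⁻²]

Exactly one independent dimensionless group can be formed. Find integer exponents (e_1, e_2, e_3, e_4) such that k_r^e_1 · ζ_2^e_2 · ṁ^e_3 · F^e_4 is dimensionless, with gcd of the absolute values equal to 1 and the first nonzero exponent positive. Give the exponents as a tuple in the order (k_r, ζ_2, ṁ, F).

M: e_1·(0) + e_2·(1) + e_3·(1) + e_4·(1) = 0
L: e_1·(0) + e_2·(-2) + e_3·(0) + e_4·(1) = 0
T: e_1·(-1) + e_2·(-1) + e_3·(-1) + e_4·(-2) = 0
Solving this homogeneous linear system for the smallest-integer solution (first nonzero entry positive) gives (2, -1, 3, -2).

(2, -1, 3, -2)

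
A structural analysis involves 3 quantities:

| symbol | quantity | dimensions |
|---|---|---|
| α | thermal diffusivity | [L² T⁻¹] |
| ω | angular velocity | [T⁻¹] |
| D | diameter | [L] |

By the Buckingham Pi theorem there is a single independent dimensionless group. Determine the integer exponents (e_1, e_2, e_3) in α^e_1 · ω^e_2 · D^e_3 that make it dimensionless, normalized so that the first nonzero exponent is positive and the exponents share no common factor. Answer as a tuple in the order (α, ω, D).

L: e_1·(2) + e_2·(0) + e_3·(1) = 0
T: e_1·(-1) + e_2·(-1) + e_3·(0) = 0
Solving this homogeneous linear system for the smallest-integer solution (first nonzero entry positive) gives (1, -1, -2).

(1, -1, -2)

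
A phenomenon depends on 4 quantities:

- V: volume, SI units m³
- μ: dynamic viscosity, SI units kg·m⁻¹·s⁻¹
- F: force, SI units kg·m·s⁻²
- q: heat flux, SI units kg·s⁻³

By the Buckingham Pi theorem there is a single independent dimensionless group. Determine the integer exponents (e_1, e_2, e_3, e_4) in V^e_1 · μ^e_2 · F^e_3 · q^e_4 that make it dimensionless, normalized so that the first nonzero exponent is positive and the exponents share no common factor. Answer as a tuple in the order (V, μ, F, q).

M: e_1·(0) + e_2·(1) + e_3·(1) + e_4·(1) = 0
L: e_1·(3) + e_2·(-1) + e_3·(1) + e_4·(0) = 0
T: e_1·(0) + e_2·(-1) + e_3·(-2) + e_4·(-3) = 0
Solving this homogeneous linear system for the smallest-integer solution (first nonzero entry positive) gives (1, 1, -2, 1).

(1, 1, -2, 1)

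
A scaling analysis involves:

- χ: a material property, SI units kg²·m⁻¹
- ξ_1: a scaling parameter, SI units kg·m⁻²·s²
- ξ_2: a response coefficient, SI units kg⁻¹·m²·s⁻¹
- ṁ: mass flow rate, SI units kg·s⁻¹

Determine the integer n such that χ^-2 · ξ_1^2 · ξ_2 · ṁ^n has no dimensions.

3

Balance the M exponent: (1)·n from ṁ, plus −2·(2) + 2·(1) + (-1) = -3 from the rest, must sum to zero.
n − 3 = 0, so n = 3.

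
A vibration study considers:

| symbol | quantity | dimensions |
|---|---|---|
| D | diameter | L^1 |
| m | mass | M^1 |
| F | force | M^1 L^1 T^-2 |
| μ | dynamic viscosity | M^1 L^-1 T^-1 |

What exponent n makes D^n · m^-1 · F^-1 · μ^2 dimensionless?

Balance the L exponent: (1)·n from D, plus −(0) − (1) + 2·(-1) = -3 from the rest, must sum to zero.
n − 3 = 0, so n = 3.

3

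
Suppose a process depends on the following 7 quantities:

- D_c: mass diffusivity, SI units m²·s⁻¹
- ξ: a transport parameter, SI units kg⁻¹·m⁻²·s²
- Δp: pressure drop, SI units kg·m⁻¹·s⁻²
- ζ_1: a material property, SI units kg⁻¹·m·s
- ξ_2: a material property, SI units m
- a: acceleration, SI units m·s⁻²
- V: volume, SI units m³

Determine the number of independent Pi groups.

4

There are 7 variables and 3 base dimensions (M, L, T).
The dimension matrix has rank 3.
Independent dimensionless groups: 7 − 3 = 4.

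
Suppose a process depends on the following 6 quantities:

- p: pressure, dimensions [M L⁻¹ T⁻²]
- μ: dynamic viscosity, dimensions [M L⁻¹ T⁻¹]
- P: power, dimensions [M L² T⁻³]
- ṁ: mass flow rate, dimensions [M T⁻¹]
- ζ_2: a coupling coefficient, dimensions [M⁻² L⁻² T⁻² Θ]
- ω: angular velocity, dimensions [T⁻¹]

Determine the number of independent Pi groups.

There are 6 variables and 4 base dimensions (M, L, T, Θ).
The dimension matrix has rank 4.
Independent dimensionless groups: 6 − 4 = 2.

2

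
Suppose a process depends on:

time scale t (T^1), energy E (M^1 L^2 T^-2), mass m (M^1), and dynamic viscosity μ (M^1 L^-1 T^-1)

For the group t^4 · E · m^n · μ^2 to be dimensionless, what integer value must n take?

-3

Balance the M exponent: (1)·n from m, plus 4·(0) + (1) + 2·(1) = 3 from the rest, must sum to zero.
n + 3 = 0, so n = -3.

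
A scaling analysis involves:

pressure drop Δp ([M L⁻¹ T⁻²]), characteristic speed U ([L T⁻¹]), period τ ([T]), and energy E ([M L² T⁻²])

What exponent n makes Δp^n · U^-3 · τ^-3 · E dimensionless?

-1

Balance the M exponent: (1)·n from Δp, plus −3·(0) − 3·(0) + (1) = 1 from the rest, must sum to zero.
n + 1 = 0, so n = -1.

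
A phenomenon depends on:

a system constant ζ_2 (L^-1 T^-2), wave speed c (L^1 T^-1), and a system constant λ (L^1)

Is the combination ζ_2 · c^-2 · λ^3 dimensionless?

Sum the exponent of each base dimension across the product:
  M: [ζ_2]_M − 2·[c]_M + 3·[λ]_M = (0) − 2·(0) + 3·(0) = 0
  L: [ζ_2]_L − 2·[c]_L + 3·[λ]_L = (-1) − 2·(1) + 3·(1) = 0
  T: [ζ_2]_T − 2·[c]_T + 3·[λ]_T = (-2) − 2·(-1) + 3·(0) = 0
All base exponents vanish — dimensionless.

yes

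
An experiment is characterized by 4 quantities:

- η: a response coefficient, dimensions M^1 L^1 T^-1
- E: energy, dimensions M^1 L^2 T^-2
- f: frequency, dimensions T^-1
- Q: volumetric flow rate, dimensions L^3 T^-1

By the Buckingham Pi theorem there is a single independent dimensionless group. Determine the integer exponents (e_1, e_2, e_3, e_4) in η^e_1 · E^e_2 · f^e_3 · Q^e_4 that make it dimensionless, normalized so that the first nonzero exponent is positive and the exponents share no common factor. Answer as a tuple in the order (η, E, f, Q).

M: e_1·(1) + e_2·(1) + e_3·(0) + e_4·(0) = 0
L: e_1·(1) + e_2·(2) + e_3·(0) + e_4·(3) = 0
T: e_1·(-1) + e_2·(-2) + e_3·(-1) + e_4·(-1) = 0
Solving this homogeneous linear system for the smallest-integer solution (first nonzero entry positive) gives (3, -3, 2, 1).

(3, -3, 2, 1)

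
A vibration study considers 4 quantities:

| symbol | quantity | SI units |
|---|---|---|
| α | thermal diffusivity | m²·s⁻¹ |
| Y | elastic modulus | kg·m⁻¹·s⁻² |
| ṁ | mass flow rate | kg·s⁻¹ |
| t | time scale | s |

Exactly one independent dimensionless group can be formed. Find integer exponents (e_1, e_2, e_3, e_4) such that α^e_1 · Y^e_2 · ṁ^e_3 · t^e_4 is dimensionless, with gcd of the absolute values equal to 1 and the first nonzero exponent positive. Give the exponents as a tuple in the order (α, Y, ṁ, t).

M: e_1·(0) + e_2·(1) + e_3·(1) + e_4·(0) = 0
L: e_1·(2) + e_2·(-1) + e_3·(0) + e_4·(0) = 0
T: e_1·(-1) + e_2·(-2) + e_3·(-1) + e_4·(1) = 0
Solving this homogeneous linear system for the smallest-integer solution (first nonzero entry positive) gives (1, 2, -2, 3).

(1, 2, -2, 3)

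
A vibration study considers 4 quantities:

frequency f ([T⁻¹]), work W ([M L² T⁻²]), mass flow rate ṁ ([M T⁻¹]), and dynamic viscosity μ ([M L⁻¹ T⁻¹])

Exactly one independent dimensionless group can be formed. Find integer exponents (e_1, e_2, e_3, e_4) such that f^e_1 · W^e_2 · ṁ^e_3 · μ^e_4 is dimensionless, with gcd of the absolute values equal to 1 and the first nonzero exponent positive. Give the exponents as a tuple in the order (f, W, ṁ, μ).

(1, -1, 3, -2)

M: e_1·(0) + e_2·(1) + e_3·(1) + e_4·(1) = 0
L: e_1·(0) + e_2·(2) + e_3·(0) + e_4·(-1) = 0
T: e_1·(-1) + e_2·(-2) + e_3·(-1) + e_4·(-1) = 0
Solving this homogeneous linear system for the smallest-integer solution (first nonzero entry positive) gives (1, -1, 3, -2).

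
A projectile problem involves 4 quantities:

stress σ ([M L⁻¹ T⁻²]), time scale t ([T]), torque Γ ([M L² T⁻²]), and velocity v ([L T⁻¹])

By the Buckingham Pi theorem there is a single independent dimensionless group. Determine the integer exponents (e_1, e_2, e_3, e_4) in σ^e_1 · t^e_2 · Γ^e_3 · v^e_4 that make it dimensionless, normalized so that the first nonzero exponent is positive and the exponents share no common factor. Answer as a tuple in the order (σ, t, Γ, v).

(1, 3, -1, 3)

M: e_1·(1) + e_2·(0) + e_3·(1) + e_4·(0) = 0
L: e_1·(-1) + e_2·(0) + e_3·(2) + e_4·(1) = 0
T: e_1·(-2) + e_2·(1) + e_3·(-2) + e_4·(-1) = 0
Solving this homogeneous linear system for the smallest-integer solution (first nonzero entry positive) gives (1, 3, -1, 3).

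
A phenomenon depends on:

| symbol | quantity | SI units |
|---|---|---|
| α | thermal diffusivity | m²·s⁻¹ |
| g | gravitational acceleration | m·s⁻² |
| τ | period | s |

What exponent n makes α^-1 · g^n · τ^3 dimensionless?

2

Balance the L exponent: (1)·n from g, plus −(2) + 3·(0) = -2 from the rest, must sum to zero.
n − 2 = 0, so n = 2.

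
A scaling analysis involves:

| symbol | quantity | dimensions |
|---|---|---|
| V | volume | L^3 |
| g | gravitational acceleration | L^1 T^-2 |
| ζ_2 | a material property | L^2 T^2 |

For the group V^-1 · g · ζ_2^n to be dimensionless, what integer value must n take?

1

Balance the L exponent: (2)·n from ζ_2, plus −(3) + (1) = -2 from the rest, must sum to zero.
2n − 2 = 0, so n = 1.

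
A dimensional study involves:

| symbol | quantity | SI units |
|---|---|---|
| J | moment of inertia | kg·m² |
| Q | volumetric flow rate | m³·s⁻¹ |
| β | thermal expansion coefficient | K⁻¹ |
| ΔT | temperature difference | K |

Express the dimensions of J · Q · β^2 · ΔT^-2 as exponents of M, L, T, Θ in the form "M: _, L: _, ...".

Collect each base-dimension exponent across the product:
  M: (1) + (0) + 2·(0) − 2·(0) = 1
  L: (2) + (3) + 2·(0) − 2·(0) = 5
  T: (0) + (-1) + 2·(0) − 2·(0) = -1
  Θ: (0) + (0) + 2·(-1) − 2·(1) = -4
So the dimensions are [M L⁵ T⁻¹ Θ⁻⁴].

M: 1, L: 5, T: -1, Θ: -4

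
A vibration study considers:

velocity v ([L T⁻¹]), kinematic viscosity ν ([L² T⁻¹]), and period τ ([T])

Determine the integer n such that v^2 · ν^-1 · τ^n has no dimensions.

Balance the T exponent: (1)·n from τ, plus 2·(-1) − (-1) = -1 from the rest, must sum to zero.
n − 1 = 0, so n = 1.

1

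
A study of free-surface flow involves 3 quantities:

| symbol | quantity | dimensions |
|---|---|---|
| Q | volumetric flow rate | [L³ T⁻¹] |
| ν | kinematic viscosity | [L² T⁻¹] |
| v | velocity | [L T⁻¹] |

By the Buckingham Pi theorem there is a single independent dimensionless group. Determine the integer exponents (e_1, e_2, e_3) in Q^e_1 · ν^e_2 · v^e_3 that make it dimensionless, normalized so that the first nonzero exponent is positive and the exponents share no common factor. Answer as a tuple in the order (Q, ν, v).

(1, -2, 1)

L: e_1·(3) + e_2·(2) + e_3·(1) = 0
T: e_1·(-1) + e_2·(-1) + e_3·(-1) = 0
Solving this homogeneous linear system for the smallest-integer solution (first nonzero entry positive) gives (1, -2, 1).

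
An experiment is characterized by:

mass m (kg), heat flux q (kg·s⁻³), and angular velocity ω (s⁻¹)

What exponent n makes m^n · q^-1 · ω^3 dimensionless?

1

Balance the M exponent: (1)·n from m, plus −(1) + 3·(0) = -1 from the rest, must sum to zero.
n − 1 = 0, so n = 1.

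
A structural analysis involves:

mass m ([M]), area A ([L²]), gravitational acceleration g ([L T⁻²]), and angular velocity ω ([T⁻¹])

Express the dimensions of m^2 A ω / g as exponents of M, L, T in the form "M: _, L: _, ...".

M: 2, L: 1, T: 1

Collect each base-dimension exponent across the product:
  M: 2·(1) + (0) − (0) + (0) = 2
  L: 2·(0) + (2) − (1) + (0) = 1
  T: 2·(0) + (0) − (-2) + (-1) = 1
So the dimensions are [M² L T].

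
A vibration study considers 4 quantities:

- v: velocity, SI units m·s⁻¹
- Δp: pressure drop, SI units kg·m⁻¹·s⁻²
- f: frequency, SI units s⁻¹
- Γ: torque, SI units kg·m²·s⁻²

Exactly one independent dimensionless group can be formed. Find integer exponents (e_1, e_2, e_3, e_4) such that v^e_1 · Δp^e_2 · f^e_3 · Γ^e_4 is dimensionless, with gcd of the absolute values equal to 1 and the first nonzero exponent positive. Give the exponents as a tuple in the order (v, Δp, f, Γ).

M: e_1·(0) + e_2·(1) + e_3·(0) + e_4·(1) = 0
L: e_1·(1) + e_2·(-1) + e_3·(0) + e_4·(2) = 0
T: e_1·(-1) + e_2·(-2) + e_3·(-1) + e_4·(-2) = 0
Solving this homogeneous linear system for the smallest-integer solution (first nonzero entry positive) gives (3, 1, -3, -1).

(3, 1, -3, -1)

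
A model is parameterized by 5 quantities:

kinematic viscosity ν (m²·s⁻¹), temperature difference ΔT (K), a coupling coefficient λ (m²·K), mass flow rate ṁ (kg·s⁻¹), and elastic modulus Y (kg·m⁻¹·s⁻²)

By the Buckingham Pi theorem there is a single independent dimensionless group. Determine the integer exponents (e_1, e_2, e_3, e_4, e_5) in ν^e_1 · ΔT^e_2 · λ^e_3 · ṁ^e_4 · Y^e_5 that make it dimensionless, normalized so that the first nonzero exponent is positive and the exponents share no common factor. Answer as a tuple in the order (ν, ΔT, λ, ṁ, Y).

M: e_1·(0) + e_2·(0) + e_3·(0) + e_4·(1) + e_5·(1) = 0
L: e_1·(2) + e_2·(0) + e_3·(2) + e_4·(0) + e_5·(-1) = 0
T: e_1·(-1) + e_2·(0) + e_3·(0) + e_4·(-1) + e_5·(-2) = 0
Θ: e_1·(0) + e_2·(1) + e_3·(1) + e_4·(0) + e_5·(0) = 0
Solving this homogeneous linear system for the smallest-integer solution (first nonzero entry positive) gives (2, 3, -3, 2, -2).

(2, 3, -3, 2, -2)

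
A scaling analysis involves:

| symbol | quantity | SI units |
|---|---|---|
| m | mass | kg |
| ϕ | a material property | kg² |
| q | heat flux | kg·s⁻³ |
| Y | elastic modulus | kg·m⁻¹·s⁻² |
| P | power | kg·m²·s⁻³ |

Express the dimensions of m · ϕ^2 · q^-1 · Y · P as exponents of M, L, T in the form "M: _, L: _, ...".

Collect each base-dimension exponent across the product:
  M: (1) + 2·(2) − (1) + (1) + (1) = 6
  L: (0) + 2·(0) − (0) + (-1) + (2) = 1
  T: (0) + 2·(0) − (-3) + (-2) + (-3) = -2
So the dimensions are [M⁶ L T⁻²].

M: 6, L: 1, T: -2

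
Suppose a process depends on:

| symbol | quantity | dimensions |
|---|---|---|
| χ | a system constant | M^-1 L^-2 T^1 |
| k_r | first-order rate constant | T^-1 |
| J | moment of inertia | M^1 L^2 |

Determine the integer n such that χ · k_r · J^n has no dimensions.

1

Balance the M exponent: (1)·n from J, plus (-1) + (0) = -1 from the rest, must sum to zero.
n − 1 = 0, so n = 1.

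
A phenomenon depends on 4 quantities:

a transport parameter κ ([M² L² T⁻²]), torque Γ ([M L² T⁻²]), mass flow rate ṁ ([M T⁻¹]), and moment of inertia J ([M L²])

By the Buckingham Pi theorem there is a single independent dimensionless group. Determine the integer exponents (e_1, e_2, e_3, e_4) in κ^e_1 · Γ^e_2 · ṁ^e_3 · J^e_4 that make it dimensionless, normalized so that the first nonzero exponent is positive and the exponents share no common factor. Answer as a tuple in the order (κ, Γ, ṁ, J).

(2, -1, -2, -1)

M: e_1·(2) + e_2·(1) + e_3·(1) + e_4·(1) = 0
L: e_1·(2) + e_2·(2) + e_3·(0) + e_4·(2) = 0
T: e_1·(-2) + e_2·(-2) + e_3·(-1) + e_4·(0) = 0
Solving this homogeneous linear system for the smallest-integer solution (first nonzero entry positive) gives (2, -1, -2, -1).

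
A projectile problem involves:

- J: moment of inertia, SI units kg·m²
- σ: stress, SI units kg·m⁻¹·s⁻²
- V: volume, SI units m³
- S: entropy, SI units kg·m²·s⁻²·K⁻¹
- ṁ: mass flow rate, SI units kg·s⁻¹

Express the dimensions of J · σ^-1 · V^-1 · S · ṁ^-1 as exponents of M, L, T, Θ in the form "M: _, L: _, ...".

M: 0, L: 2, T: 1, Θ: -1

Collect each base-dimension exponent across the product:
  M: (1) − (1) − (0) + (1) − (1) = 0
  L: (2) − (-1) − (3) + (2) − (0) = 2
  T: (0) − (-2) − (0) + (-2) − (-1) = 1
  Θ: (0) − (0) − (0) + (-1) − (0) = -1
So the dimensions are [L² T Θ⁻¹].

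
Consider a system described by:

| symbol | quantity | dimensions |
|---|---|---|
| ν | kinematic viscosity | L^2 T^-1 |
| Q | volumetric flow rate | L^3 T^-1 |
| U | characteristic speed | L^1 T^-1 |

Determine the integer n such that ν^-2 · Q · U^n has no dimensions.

Balance the L exponent: (1)·n from U, plus −2·(2) + (3) = -1 from the rest, must sum to zero.
n − 1 = 0, so n = 1.

1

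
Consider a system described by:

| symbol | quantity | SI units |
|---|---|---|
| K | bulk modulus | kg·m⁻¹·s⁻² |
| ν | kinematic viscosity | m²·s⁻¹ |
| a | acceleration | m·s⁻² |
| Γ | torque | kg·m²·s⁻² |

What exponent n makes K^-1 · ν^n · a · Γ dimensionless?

Balance the L exponent: (2)·n from ν, plus −(-1) + (1) + (2) = 4 from the rest, must sum to zero.
2n + 4 = 0, so n = -2.

-2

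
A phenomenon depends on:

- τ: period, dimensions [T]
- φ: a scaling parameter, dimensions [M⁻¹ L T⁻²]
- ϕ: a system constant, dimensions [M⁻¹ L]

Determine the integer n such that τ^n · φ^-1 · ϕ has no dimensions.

Balance the T exponent: (1)·n from τ, plus −(-2) + (0) = 2 from the rest, must sum to zero.
n + 2 = 0, so n = -2.

-2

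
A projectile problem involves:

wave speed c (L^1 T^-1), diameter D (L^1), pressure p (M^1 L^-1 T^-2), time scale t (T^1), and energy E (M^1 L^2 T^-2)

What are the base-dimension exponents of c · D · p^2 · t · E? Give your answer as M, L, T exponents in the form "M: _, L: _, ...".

M: 3, L: 2, T: -6

Collect each base-dimension exponent across the product:
  M: (0) + (0) + 2·(1) + (0) + (1) = 3
  L: (1) + (1) + 2·(-1) + (0) + (2) = 2
  T: (-1) + (0) + 2·(-2) + (1) + (-2) = -6
So the dimensions are [M³ L² T⁻⁶].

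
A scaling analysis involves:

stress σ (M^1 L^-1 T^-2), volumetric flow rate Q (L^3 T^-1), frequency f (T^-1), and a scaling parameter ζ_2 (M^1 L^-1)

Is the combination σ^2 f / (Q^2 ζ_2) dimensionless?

no

Sum the exponent of each base dimension across the product:
  M: 2·[σ]_M − 2·[Q]_M + [f]_M − [ζ_2]_M = 2·(1) − 2·(0) + (0) − (1) = 1
  L: 2·[σ]_L − 2·[Q]_L + [f]_L − [ζ_2]_L = 2·(-1) − 2·(3) + (0) − (-1) = -7
  T: 2·[σ]_T − 2·[Q]_T + [f]_T − [ζ_2]_T = 2·(-2) − 2·(-1) + (-1) − (0) = -3
Net dimensions [M L⁻⁷ T⁻³] ≠ [1] — not dimensionless.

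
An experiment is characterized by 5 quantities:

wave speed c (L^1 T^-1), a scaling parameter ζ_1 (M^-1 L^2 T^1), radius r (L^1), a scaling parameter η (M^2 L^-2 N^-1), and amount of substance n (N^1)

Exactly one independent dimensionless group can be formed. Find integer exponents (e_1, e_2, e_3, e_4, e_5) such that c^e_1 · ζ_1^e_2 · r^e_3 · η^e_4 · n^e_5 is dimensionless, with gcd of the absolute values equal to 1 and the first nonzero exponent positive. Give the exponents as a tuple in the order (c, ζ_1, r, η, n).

(2, 2, -4, 1, 1)

M: e_1·(0) + e_2·(-1) + e_3·(0) + e_4·(2) + e_5·(0) = 0
L: e_1·(1) + e_2·(2) + e_3·(1) + e_4·(-2) + e_5·(0) = 0
T: e_1·(-1) + e_2·(1) + e_3·(0) + e_4·(0) + e_5·(0) = 0
N: e_1·(0) + e_2·(0) + e_3·(0) + e_4·(-1) + e_5·(1) = 0
Solving this homogeneous linear system for the smallest-integer solution (first nonzero entry positive) gives (2, 2, -4, 1, 1).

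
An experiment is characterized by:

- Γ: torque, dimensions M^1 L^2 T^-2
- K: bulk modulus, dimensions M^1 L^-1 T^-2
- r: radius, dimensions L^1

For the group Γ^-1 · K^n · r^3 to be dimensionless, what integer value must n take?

Balance the M exponent: (1)·n from K, plus −(1) + 3·(0) = -1 from the rest, must sum to zero.
n − 1 = 0, so n = 1.

1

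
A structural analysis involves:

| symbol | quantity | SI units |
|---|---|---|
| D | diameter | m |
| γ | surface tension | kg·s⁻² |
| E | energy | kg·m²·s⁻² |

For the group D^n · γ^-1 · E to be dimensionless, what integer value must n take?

-2

Balance the L exponent: (1)·n from D, plus −(0) + (2) = 2 from the rest, must sum to zero.
n + 2 = 0, so n = -2.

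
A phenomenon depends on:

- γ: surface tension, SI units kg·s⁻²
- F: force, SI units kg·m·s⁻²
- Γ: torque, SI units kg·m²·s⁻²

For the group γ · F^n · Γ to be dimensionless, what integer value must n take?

-2

Balance the M exponent: (1)·n from F, plus (1) + (1) = 2 from the rest, must sum to zero.
n + 2 = 0, so n = -2.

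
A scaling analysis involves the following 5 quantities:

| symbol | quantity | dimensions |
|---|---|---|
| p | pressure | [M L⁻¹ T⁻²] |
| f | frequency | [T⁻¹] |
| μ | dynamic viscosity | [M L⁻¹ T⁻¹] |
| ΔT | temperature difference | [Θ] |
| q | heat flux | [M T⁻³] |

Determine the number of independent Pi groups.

1

There are 5 variables and 4 base dimensions (M, L, T, Θ).
The dimension matrix has rank 4.
Independent dimensionless groups: 5 − 4 = 1.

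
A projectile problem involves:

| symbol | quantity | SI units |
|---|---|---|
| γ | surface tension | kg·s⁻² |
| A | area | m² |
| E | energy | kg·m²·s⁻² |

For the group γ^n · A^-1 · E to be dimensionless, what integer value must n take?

Balance the M exponent: (1)·n from γ, plus −(0) + (1) = 1 from the rest, must sum to zero.
n + 1 = 0, so n = -1.

-1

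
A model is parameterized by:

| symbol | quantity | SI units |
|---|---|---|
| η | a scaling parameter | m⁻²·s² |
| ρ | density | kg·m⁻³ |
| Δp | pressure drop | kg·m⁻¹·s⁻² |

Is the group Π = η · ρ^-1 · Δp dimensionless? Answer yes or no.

yes

Sum the exponent of each base dimension across the product:
  M: [η]_M − [ρ]_M + [Δp]_M = (0) − (1) + (1) = 0
  L: [η]_L − [ρ]_L + [Δp]_L = (-2) − (-3) + (-1) = 0
  T: [η]_T − [ρ]_T + [Δp]_T = (2) − (0) + (-2) = 0
All base exponents vanish — dimensionless.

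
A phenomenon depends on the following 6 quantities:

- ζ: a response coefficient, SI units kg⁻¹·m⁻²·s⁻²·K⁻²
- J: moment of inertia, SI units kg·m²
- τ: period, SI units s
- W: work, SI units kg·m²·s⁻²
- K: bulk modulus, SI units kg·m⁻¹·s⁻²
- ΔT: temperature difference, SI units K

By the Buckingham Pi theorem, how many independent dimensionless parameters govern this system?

2

There are 6 variables and 4 base dimensions (M, L, T, Θ).
The dimension matrix has rank 4.
Independent dimensionless groups: 6 − 4 = 2.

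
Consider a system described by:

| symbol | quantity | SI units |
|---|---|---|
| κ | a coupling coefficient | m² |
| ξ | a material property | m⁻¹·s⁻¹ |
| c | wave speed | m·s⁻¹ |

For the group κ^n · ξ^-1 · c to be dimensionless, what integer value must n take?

-1

Balance the L exponent: (2)·n from κ, plus −(-1) + (1) = 2 from the rest, must sum to zero.
2n + 2 = 0, so n = -1.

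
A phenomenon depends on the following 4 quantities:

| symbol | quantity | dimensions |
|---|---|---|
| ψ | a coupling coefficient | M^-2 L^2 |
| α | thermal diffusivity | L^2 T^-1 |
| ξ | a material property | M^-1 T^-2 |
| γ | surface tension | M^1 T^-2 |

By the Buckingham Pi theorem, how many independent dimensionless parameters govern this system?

1

There are 4 variables and 3 base dimensions (M, L, T).
The dimension matrix has rank 3.
Independent dimensionless groups: 4 − 3 = 1.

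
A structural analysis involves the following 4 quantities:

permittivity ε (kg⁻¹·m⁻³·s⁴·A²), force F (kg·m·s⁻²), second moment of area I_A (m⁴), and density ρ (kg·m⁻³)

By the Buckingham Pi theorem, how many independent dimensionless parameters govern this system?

There are 4 variables and 4 base dimensions (M, L, T, I).
The dimension matrix has rank 4.
Independent dimensionless groups: 4 − 4 = 0.

0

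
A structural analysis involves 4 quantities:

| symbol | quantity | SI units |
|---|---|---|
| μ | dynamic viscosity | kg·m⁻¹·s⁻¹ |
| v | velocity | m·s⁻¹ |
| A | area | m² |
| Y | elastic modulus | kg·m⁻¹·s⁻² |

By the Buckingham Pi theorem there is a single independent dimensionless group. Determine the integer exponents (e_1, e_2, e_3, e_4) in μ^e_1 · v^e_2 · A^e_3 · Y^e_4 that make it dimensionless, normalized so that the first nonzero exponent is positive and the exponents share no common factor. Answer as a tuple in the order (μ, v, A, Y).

(2, 2, -1, -2)

M: e_1·(1) + e_2·(0) + e_3·(0) + e_4·(1) = 0
L: e_1·(-1) + e_2·(1) + e_3·(2) + e_4·(-1) = 0
T: e_1·(-1) + e_2·(-1) + e_3·(0) + e_4·(-2) = 0
Solving this homogeneous linear system for the smallest-integer solution (first nonzero entry positive) gives (2, 2, -1, -2).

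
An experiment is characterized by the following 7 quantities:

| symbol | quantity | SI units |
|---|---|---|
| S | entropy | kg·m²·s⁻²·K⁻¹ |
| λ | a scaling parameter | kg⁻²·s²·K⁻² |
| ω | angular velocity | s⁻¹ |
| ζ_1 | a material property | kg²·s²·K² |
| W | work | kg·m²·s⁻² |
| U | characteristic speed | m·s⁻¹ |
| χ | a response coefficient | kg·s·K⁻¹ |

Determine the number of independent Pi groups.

3

There are 7 variables and 4 base dimensions (M, L, T, Θ).
The dimension matrix has rank 4.
Independent dimensionless groups: 7 − 4 = 3.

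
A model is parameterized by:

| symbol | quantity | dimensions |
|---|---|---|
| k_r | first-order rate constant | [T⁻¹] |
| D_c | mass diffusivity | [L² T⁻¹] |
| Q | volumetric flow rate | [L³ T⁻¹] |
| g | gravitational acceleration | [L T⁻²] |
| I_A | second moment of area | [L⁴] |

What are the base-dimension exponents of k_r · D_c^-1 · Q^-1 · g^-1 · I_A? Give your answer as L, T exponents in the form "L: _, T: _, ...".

Collect each base-dimension exponent across the product:
  L: (0) − (2) − (3) − (1) + (4) = -2
  T: (-1) − (-1) − (-1) − (-2) + (0) = 3
So the dimensions are [L⁻² T³].

L: -2, T: 3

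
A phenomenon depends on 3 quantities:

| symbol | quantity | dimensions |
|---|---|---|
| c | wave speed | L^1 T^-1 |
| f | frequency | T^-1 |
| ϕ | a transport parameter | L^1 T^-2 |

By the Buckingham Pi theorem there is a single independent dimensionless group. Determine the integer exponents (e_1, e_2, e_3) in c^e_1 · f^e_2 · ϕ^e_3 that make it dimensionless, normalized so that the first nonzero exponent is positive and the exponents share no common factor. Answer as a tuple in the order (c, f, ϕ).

L: e_1·(1) + e_2·(0) + e_3·(1) = 0
T: e_1·(-1) + e_2·(-1) + e_3·(-2) = 0
Solving this homogeneous linear system for the smallest-integer solution (first nonzero entry positive) gives (1, 1, -1).

(1, 1, -1)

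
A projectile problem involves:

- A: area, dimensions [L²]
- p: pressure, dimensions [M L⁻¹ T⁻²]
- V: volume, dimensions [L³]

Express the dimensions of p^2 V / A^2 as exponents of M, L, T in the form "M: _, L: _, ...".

Collect each base-dimension exponent across the product:
  M: −2·(0) + 2·(1) + (0) = 2
  L: −2·(2) + 2·(-1) + (3) = -3
  T: −2·(0) + 2·(-2) + (0) = -4
So the dimensions are [M² L⁻³ T⁻⁴].

M: 2, L: -3, T: -4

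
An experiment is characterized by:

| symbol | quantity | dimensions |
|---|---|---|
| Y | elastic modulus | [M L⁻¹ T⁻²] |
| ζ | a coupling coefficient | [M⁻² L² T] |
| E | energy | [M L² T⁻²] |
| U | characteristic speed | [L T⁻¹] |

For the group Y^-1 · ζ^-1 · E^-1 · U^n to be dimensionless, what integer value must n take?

Balance the L exponent: (1)·n from U, plus −(-1) − (2) − (2) = -3 from the rest, must sum to zero.
n − 3 = 0, so n = 3.

3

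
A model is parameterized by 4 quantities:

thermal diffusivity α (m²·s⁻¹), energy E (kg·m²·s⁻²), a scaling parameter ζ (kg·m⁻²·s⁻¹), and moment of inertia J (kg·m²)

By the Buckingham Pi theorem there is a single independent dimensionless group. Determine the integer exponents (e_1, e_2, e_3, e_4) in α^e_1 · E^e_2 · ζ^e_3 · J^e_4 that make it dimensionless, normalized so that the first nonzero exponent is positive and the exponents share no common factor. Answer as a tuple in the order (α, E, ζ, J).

M: e_1·(0) + e_2·(1) + e_3·(1) + e_4·(1) = 0
L: e_1·(2) + e_2·(2) + e_3·(-2) + e_4·(2) = 0
T: e_1·(-1) + e_2·(-2) + e_3·(-1) + e_4·(0) = 0
Solving this homogeneous linear system for the smallest-integer solution (first nonzero entry positive) gives (4, -3, 2, 1).

(4, -3, 2, 1)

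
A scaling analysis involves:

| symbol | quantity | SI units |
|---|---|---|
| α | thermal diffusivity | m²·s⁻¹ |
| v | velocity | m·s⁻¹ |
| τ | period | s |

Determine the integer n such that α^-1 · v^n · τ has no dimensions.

Balance the L exponent: (1)·n from v, plus −(2) + (0) = -2 from the rest, must sum to zero.
n − 2 = 0, so n = 2.

2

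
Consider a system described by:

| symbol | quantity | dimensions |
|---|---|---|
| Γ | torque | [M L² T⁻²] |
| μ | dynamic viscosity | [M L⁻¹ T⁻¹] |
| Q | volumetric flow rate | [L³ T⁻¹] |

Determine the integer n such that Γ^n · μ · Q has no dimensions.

Balance the M exponent: (1)·n from Γ, plus (1) + (0) = 1 from the rest, must sum to zero.
n + 1 = 0, so n = -1.

-1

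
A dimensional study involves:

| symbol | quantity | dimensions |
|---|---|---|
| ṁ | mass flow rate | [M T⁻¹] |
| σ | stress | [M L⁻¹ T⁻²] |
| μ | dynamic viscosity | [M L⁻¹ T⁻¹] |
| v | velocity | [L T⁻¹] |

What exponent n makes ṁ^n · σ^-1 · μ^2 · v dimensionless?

-1

Balance the M exponent: (1)·n from ṁ, plus −(1) + 2·(1) + (0) = 1 from the rest, must sum to zero.
n + 1 = 0, so n = -1.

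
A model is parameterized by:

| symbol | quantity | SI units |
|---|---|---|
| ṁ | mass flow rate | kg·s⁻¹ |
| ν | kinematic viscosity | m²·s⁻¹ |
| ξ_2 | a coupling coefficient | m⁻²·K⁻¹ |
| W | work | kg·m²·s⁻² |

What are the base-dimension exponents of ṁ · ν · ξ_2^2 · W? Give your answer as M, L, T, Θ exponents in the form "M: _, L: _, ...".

Collect each base-dimension exponent across the product:
  M: (1) + (0) + 2·(0) + (1) = 2
  L: (0) + (2) + 2·(-2) + (2) = 0
  T: (-1) + (-1) + 2·(0) + (-2) = -4
  Θ: (0) + (0) + 2·(-1) + (0) = -2
So the dimensions are [M² T⁻⁴ Θ⁻²].

M: 2, L: 0, T: -4, Θ: -2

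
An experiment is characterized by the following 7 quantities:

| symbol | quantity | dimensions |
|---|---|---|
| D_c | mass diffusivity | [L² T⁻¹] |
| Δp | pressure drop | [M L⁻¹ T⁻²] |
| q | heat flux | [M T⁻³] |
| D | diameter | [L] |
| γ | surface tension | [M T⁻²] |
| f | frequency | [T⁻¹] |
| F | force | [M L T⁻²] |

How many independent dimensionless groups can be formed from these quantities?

There are 7 variables and 3 base dimensions (M, L, T).
The dimension matrix has rank 3.
Independent dimensionless groups: 7 − 3 = 4.

4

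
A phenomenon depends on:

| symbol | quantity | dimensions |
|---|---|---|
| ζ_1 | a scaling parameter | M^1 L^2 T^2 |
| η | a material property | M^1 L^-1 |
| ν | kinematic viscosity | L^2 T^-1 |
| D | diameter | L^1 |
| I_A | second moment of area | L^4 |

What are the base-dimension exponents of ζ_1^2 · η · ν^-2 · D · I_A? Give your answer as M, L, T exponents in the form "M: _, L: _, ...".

M: 3, L: 4, T: 6

Collect each base-dimension exponent across the product:
  M: 2·(1) + (1) − 2·(0) + (0) + (0) = 3
  L: 2·(2) + (-1) − 2·(2) + (1) + (4) = 4
  T: 2·(2) + (0) − 2·(-1) + (0) + (0) = 6
So the dimensions are [M³ L⁴ T⁶].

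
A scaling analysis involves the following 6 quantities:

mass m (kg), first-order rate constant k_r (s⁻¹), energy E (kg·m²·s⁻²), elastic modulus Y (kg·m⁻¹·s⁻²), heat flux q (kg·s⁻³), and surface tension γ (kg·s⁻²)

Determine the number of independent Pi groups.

3

There are 6 variables and 3 base dimensions (M, L, T).
The dimension matrix has rank 3.
Independent dimensionless groups: 6 − 3 = 3.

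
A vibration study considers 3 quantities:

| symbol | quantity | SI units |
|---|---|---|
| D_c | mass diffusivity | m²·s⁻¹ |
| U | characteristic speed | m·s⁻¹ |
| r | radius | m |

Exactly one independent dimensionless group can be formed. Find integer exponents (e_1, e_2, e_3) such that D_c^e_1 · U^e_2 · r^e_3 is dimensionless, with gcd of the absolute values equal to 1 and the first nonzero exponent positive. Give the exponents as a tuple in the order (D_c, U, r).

(1, -1, -1)

L: e_1·(2) + e_2·(1) + e_3·(1) = 0
T: e_1·(-1) + e_2·(-1) + e_3·(0) = 0
Solving this homogeneous linear system for the smallest-integer solution (first nonzero entry positive) gives (1, -1, -1).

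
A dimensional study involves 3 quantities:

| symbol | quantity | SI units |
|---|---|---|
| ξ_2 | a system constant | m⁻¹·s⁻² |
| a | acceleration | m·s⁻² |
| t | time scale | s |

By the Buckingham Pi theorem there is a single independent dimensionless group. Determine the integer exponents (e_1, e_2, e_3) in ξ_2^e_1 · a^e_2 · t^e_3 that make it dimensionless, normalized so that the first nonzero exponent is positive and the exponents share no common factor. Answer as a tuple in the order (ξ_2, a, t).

(1, 1, 4)

L: e_1·(-1) + e_2·(1) + e_3·(0) = 0
T: e_1·(-2) + e_2·(-2) + e_3·(1) = 0
Solving this homogeneous linear system for the smallest-integer solution (first nonzero entry positive) gives (1, 1, 4).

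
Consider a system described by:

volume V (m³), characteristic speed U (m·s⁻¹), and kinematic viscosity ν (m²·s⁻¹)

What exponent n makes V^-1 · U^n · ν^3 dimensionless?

Balance the L exponent: (1)·n from U, plus −(3) + 3·(2) = 3 from the rest, must sum to zero.
n + 3 = 0, so n = -3.

-3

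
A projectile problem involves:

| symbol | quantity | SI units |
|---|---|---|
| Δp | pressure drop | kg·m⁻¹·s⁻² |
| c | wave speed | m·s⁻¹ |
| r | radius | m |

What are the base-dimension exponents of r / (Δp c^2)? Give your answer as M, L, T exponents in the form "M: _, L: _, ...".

Collect each base-dimension exponent across the product:
  M: −(1) − 2·(0) + (0) = -1
  L: −(-1) − 2·(1) + (1) = 0
  T: −(-2) − 2·(-1) + (0) = 4
So the dimensions are [M⁻¹ T⁴].

M: -1, L: 0, T: 4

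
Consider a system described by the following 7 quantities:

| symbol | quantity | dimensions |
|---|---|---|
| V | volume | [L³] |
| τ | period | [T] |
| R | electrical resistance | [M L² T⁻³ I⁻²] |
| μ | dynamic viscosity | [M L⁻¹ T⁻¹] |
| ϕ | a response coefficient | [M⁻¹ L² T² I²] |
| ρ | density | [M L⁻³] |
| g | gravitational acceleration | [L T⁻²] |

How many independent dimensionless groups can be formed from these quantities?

3

There are 7 variables and 4 base dimensions (M, L, T, I).
The dimension matrix has rank 4.
Independent dimensionless groups: 7 − 4 = 3.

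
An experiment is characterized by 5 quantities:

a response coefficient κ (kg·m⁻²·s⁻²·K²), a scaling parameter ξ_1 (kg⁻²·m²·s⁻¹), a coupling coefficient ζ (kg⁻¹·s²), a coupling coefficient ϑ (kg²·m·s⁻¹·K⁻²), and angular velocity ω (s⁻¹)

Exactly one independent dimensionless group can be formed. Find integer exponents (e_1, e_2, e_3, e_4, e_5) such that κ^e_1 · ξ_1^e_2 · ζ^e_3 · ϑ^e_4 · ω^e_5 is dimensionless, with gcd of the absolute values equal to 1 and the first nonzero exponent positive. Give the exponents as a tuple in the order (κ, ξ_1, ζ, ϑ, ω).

(2, 1, 4, 2, 1)

M: e_1·(1) + e_2·(-2) + e_3·(-1) + e_4·(2) + e_5·(0) = 0
L: e_1·(-2) + e_2·(2) + e_3·(0) + e_4·(1) + e_5·(0) = 0
T: e_1·(-2) + e_2·(-1) + e_3·(2) + e_4·(-1) + e_5·(-1) = 0
Θ: e_1·(2) + e_2·(0) + e_3·(0) + e_4·(-2) + e_5·(0) = 0
Solving this homogeneous linear system for the smallest-integer solution (first nonzero entry positive) gives (2, 1, 4, 2, 1).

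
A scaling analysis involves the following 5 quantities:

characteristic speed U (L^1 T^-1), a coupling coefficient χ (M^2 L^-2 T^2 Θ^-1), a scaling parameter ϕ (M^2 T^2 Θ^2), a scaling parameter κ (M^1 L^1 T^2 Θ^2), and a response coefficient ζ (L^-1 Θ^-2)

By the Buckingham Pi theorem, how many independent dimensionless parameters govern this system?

1

There are 5 variables and 4 base dimensions (M, L, T, Θ).
The dimension matrix has rank 4.
Independent dimensionless groups: 5 − 4 = 1.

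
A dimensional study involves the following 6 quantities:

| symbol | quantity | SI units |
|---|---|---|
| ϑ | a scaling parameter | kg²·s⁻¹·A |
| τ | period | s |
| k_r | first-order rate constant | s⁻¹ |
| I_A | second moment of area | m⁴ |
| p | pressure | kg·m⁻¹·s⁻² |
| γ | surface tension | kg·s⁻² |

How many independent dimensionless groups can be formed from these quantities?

There are 6 variables and 4 base dimensions (M, L, T, I).
The dimension matrix has rank 4.
Independent dimensionless groups: 6 − 4 = 2.

2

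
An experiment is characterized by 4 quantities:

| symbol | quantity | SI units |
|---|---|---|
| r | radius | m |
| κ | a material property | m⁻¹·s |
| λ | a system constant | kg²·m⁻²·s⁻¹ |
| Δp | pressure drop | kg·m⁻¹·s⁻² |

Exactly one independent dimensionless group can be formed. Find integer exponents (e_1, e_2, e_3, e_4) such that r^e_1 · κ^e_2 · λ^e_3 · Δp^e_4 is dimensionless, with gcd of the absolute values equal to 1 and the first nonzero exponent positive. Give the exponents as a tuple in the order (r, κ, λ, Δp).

M: e_1·(0) + e_2·(0) + e_3·(2) + e_4·(1) = 0
L: e_1·(1) + e_2·(-1) + e_3·(-2) + e_4·(-1) = 0
T: e_1·(0) + e_2·(1) + e_3·(-1) + e_4·(-2) = 0
Solving this homogeneous linear system for the smallest-integer solution (first nonzero entry positive) gives (3, 3, -1, 2).

(3, 3, -1, 2)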